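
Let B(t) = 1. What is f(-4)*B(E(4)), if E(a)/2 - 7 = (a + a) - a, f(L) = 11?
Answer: 11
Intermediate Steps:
E(a) = 14 + 2*a (E(a) = 14 + 2*((a + a) - a) = 14 + 2*(2*a - a) = 14 + 2*a)
f(-4)*B(E(4)) = 11*1 = 11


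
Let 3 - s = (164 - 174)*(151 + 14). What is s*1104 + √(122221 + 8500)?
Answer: 1824912 + √130721 ≈ 1.8253e+6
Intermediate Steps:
s = 1653 (s = 3 - (164 - 174)*(151 + 14) = 3 - (-10)*165 = 3 - 1*(-1650) = 3 + 1650 = 1653)
s*1104 + √(122221 + 8500) = 1653*1104 + √(122221 + 8500) = 1824912 + √130721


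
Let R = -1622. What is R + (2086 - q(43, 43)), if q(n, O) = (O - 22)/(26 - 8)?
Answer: 2777/6 ≈ 462.83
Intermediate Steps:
q(n, O) = -11/9 + O/18 (q(n, O) = (-22 + O)/18 = (-22 + O)*(1/18) = -11/9 + O/18)
R + (2086 - q(43, 43)) = -1622 + (2086 - (-11/9 + (1/18)*43)) = -1622 + (2086 - (-11/9 + 43/18)) = -1622 + (2086 - 1*7/6) = -1622 + (2086 - 7/6) = -1622 + 12509/6 = 2777/6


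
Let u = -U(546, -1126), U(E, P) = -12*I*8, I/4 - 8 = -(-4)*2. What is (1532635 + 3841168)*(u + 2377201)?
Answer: 12807626511035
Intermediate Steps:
I = 64 (I = 32 + 4*(-(-4)*2) = 32 + 4*(-1*(-8)) = 32 + 4*8 = 32 + 32 = 64)
U(E, P) = -6144 (U(E, P) = -12*64*8 = -768*8 = -6144)
u = 6144 (u = -1*(-6144) = 6144)
(1532635 + 3841168)*(u + 2377201) = (1532635 + 3841168)*(6144 + 2377201) = 5373803*2383345 = 12807626511035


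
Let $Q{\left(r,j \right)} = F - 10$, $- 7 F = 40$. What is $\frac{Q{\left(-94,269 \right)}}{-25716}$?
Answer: $\frac{55}{90006} \approx 0.00061107$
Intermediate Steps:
$F = - \frac{40}{7}$ ($F = \left(- \frac{1}{7}\right) 40 = - \frac{40}{7} \approx -5.7143$)
$Q{\left(r,j \right)} = - \frac{110}{7}$ ($Q{\left(r,j \right)} = - \frac{40}{7} - 10 = - \frac{110}{7}$)
$\frac{Q{\left(-94,269 \right)}}{-25716} = - \frac{110}{7 \left(-25716\right)} = \left(- \frac{110}{7}\right) \left(- \frac{1}{25716}\right) = \frac{55}{90006}$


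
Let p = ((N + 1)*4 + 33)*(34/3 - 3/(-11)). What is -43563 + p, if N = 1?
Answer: -1421876/33 ≈ -43087.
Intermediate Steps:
p = 15703/33 (p = ((1 + 1)*4 + 33)*(34/3 - 3/(-11)) = (2*4 + 33)*(34*(1/3) - 3*(-1/11)) = (8 + 33)*(34/3 + 3/11) = 41*(383/33) = 15703/33 ≈ 475.85)
-43563 + p = -43563 + 15703/33 = -1421876/33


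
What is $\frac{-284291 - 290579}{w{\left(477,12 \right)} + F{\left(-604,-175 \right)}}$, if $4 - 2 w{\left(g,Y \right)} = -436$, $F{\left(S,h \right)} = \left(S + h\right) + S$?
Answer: $\frac{574870}{1163} \approx 494.3$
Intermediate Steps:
$F{\left(S,h \right)} = h + 2 S$
$w{\left(g,Y \right)} = 220$ ($w{\left(g,Y \right)} = 2 - -218 = 2 + 218 = 220$)
$\frac{-284291 - 290579}{w{\left(477,12 \right)} + F{\left(-604,-175 \right)}} = \frac{-284291 - 290579}{220 + \left(-175 + 2 \left(-604\right)\right)} = - \frac{574870}{220 - 1383} = - \frac{574870}{-1163} = \left(-574870\right) \left(- \frac{1}{1163}\right) = \frac{574870}{1163}$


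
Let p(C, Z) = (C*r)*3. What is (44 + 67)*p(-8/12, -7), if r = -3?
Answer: 666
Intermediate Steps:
p(C, Z) = -9*C (p(C, Z) = (C*(-3))*3 = -3*C*3 = -9*C)
(44 + 67)*p(-8/12, -7) = (44 + 67)*(-(-72)/12) = 111*(-(-72)/12) = 111*(-9*(-⅔)) = 111*6 = 666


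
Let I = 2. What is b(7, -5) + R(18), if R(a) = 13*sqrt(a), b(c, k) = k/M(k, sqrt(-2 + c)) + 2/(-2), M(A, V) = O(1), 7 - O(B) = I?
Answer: -2 + 39*sqrt(2) ≈ 53.154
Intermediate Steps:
O(B) = 5 (O(B) = 7 - 1*2 = 7 - 2 = 5)
M(A, V) = 5
b(c, k) = -1 + k/5 (b(c, k) = k/5 + 2/(-2) = k*(1/5) + 2*(-1/2) = k/5 - 1 = -1 + k/5)
b(7, -5) + R(18) = (-1 + (1/5)*(-5)) + 13*sqrt(18) = (-1 - 1) + 13*(3*sqrt(2)) = -2 + 39*sqrt(2)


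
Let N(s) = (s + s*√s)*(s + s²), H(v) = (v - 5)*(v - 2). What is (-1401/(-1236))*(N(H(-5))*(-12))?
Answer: -487407900/103 - 487407900*√70/103 ≈ -4.4324e+7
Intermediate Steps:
H(v) = (-5 + v)*(-2 + v)
N(s) = (s + s²)*(s + s^(3/2)) (N(s) = (s + s^(3/2))*(s + s²) = (s + s²)*(s + s^(3/2)))
(-1401/(-1236))*(N(H(-5))*(-12)) = (-1401/(-1236))*(((10 + (-5)² - 7*(-5))² + (10 + (-5)² - 7*(-5))³ + (10 + (-5)² - 7*(-5))^(5/2) + (10 + (-5)² - 7*(-5))^(7/2))*(-12)) = (-1401*(-1/1236))*(((10 + 25 + 35)² + (10 + 25 + 35)³ + (10 + 25 + 35)^(5/2) + (10 + 25 + 35)^(7/2))*(-12)) = 467*((70² + 70³ + 70^(5/2) + 70^(7/2))*(-12))/412 = 467*((4900 + 343000 + 4900*√70 + 343000*√70)*(-12))/412 = 467*((347900 + 347900*√70)*(-12))/412 = 467*(-4174800 - 4174800*√70)/412 = -487407900/103 - 487407900*√70/103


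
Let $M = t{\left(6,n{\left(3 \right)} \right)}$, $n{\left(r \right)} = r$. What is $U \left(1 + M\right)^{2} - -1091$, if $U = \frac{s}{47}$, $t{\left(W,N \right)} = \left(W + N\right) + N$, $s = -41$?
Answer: $\frac{44348}{47} \approx 943.57$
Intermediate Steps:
$t{\left(W,N \right)} = W + 2 N$ ($t{\left(W,N \right)} = \left(N + W\right) + N = W + 2 N$)
$M = 12$ ($M = 6 + 2 \cdot 3 = 6 + 6 = 12$)
$U = - \frac{41}{47} \approx -0.87234$
$U \left(1 + M\right)^{2} - -1091 = - \frac{41 \left(1 + 12\right)^{2}}{47} - -1091 = - \frac{41 \cdot 13^{2}}{47} + 1091 = \left(- \frac{41}{47}\right) 169 + 1091 = - \frac{6929}{47} + 1091 = \frac{44348}{47}$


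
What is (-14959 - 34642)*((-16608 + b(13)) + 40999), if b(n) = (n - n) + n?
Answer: -1210462804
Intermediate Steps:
b(n) = n (b(n) = 0 + n = n)
(-14959 - 34642)*((-16608 + b(13)) + 40999) = (-14959 - 34642)*((-16608 + 13) + 40999) = -49601*(-16595 + 40999) = -49601*24404 = -1210462804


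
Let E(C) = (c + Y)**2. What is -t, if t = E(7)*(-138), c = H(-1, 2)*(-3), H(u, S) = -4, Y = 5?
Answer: 39882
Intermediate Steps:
c = 12 (c = -4*(-3) = 12)
E(C) = 289 (E(C) = (12 + 5)**2 = 17**2 = 289)
t = -39882 (t = 289*(-138) = -39882)
-t = -1*(-39882) = 39882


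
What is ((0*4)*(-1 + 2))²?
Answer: 0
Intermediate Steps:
((0*4)*(-1 + 2))² = (0*1)² = 0² = 0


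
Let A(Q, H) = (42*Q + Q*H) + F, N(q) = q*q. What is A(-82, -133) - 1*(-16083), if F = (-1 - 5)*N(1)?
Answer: 23539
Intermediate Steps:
N(q) = q**2
F = -6 (F = (-1 - 5)*1**2 = -6*1 = -6)
A(Q, H) = -6 + 42*Q + H*Q (A(Q, H) = (42*Q + Q*H) - 6 = (42*Q + H*Q) - 6 = -6 + 42*Q + H*Q)
A(-82, -133) - 1*(-16083) = (-6 + 42*(-82) - 133*(-82)) - 1*(-16083) = (-6 - 3444 + 10906) + 16083 = 7456 + 16083 = 23539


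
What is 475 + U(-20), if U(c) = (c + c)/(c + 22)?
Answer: 455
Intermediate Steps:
U(c) = 2*c/(22 + c) (U(c) = (2*c)/(22 + c) = 2*c/(22 + c))
475 + U(-20) = 475 + 2*(-20)/(22 - 20) = 475 + 2*(-20)/2 = 475 + 2*(-20)*(½) = 475 - 20 = 455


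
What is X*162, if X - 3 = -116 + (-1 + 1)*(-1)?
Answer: -18306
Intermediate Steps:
X = -113 (X = 3 + (-116 + (-1 + 1)*(-1)) = 3 + (-116 + 0*(-1)) = 3 + (-116 + 0) = 3 - 116 = -113)
X*162 = -113*162 = -18306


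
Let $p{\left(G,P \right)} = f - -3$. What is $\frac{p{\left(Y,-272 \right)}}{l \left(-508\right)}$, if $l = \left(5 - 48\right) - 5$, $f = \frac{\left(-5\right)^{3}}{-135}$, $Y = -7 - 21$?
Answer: $\frac{53}{329184} \approx 0.000161$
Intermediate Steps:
$Y = -28$ ($Y = -7 - 21 = -28$)
$f = \frac{25}{27}$ ($f = \left(-125\right) \left(- \frac{1}{135}\right) = \frac{25}{27} \approx 0.92593$)
$l = -48$ ($l = -43 - 5 = -48$)
$p{\left(G,P \right)} = \frac{106}{27}$ ($p{\left(G,P \right)} = \frac{25}{27} - -3 = \frac{25}{27} + 3 = \frac{106}{27}$)
$\frac{p{\left(Y,-272 \right)}}{l \left(-508\right)} = \frac{106}{27 \left(\left(-48\right) \left(-508\right)\right)} = \frac{106}{27 \cdot 24384} = \frac{106}{27} \cdot \frac{1}{24384} = \frac{53}{329184}$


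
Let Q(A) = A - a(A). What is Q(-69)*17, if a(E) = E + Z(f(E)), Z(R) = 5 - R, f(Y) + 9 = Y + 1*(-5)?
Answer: -1496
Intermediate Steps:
f(Y) = -14 + Y (f(Y) = -9 + (Y + 1*(-5)) = -9 + (Y - 5) = -9 + (-5 + Y) = -14 + Y)
a(E) = 19 (a(E) = E + (5 - (-14 + E)) = E + (5 + (14 - E)) = E + (19 - E) = 19)
Q(A) = -19 + A (Q(A) = A - 1*19 = A - 19 = -19 + A)
Q(-69)*17 = (-19 - 69)*17 = -88*17 = -1496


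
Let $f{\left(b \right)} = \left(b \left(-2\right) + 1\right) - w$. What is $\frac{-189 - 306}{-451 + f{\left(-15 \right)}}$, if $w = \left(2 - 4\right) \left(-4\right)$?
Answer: $\frac{495}{428} \approx 1.1565$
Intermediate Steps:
$w = 8$ ($w = \left(-2\right) \left(-4\right) = 8$)
$f{\left(b \right)} = -7 - 2 b$ ($f{\left(b \right)} = \left(b \left(-2\right) + 1\right) - 8 = \left(- 2 b + 1\right) - 8 = \left(1 - 2 b\right) - 8 = -7 - 2 b$)
$\frac{-189 - 306}{-451 + f{\left(-15 \right)}} = \frac{-189 - 306}{-451 - -23} = - \frac{495}{-451 + \left(-7 + 30\right)} = - \frac{495}{-451 + 23} = - \frac{495}{-428} = \left(-495\right) \left(- \frac{1}{428}\right) = \frac{495}{428}$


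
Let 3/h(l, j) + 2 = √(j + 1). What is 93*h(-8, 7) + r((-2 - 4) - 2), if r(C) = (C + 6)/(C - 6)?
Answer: 1955/14 + 279*√2/2 ≈ 336.93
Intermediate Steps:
h(l, j) = 3/(-2 + √(1 + j)) (h(l, j) = 3/(-2 + √(j + 1)) = 3/(-2 + √(1 + j)))
r(C) = (6 + C)/(-6 + C)
93*h(-8, 7) + r((-2 - 4) - 2) = 93*(3/(-2 + √(1 + 7))) + (6 + ((-2 - 4) - 2))/(-6 + ((-2 - 4) - 2)) = 93*(3/(-2 + √8)) + (6 + (-6 - 2))/(-6 + (-6 - 2)) = 93*(3/(-2 + 2*√2)) + (6 - 8)/(-6 - 8) = 279/(-2 + 2*√2) - 2/(-14) = 279/(-2 + 2*√2) - 1/14*(-2) = 279/(-2 + 2*√2) + ⅐ = ⅐ + 279/(-2 + 2*√2)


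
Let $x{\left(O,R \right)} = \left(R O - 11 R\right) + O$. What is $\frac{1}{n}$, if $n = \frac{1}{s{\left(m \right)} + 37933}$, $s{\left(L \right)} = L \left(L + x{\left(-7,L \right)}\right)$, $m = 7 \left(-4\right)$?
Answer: $24801$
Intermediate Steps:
$m = -28$
$x{\left(O,R \right)} = O - 11 R + O R$ ($x{\left(O,R \right)} = \left(O R - 11 R\right) + O = \left(- 11 R + O R\right) + O = O - 11 R + O R$)
$s{\left(L \right)} = L \left(-7 - 17 L\right)$ ($s{\left(L \right)} = L \left(L - \left(7 + 18 L\right)\right) = L \left(-7 - 17 L\right)$)
$n = \frac{1}{24801}$ ($n = \frac{1}{\left(-1\right) \left(-28\right) \left(7 + 17 \left(-28\right)\right) + 37933} = \frac{1}{\left(-1\right) \left(-28\right) \left(7 - 476\right) + 37933} = \frac{1}{\left(-1\right) \left(-28\right) \left(-469\right) + 37933} = \frac{1}{-13132 + 37933} = \frac{1}{24801} \approx 4.0321 \cdot 10^{-5}$)
$\frac{1}{n} = \frac{1}{\frac{1}{24801}} = 24801$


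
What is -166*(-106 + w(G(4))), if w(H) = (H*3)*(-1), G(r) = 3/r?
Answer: 35939/2 ≈ 17970.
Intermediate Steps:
w(H) = -3*H (w(H) = (3*H)*(-1) = -3*H)
-166*(-106 + w(G(4))) = -166*(-106 - 9/4) = -166*(-433/4) = 35939/2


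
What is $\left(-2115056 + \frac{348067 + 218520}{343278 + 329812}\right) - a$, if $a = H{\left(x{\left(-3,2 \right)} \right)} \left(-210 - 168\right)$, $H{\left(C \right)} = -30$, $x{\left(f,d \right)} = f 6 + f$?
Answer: $- \frac{1431255317053}{673090} \approx -2.1264 \cdot 10^{6}$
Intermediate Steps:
$x{\left(f,d \right)} = 7 f$ ($x{\left(f,d \right)} = 6 f + f = 7 f$)
$a = 11340$ ($a = - 30 \left(-210 - 168\right) = \left(-30\right) \left(-378\right) = 11340$)
$\left(-2115056 + \frac{348067 + 218520}{343278 + 329812}\right) - a = \left(-2115056 + \frac{348067 + 218520}{343278 + 329812}\right) - 11340 = \left(-2115056 + \frac{566587}{673090}\right) - 11340 = - \frac{1423622476453}{673090} - 11340 = - \frac{1431255317053}{673090}$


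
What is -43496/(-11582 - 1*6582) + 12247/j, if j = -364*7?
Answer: -27906675/11570468 ≈ -2.4119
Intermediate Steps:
j = -2548
-43496/(-11582 - 1*6582) + 12247/j = -43496/(-11582 - 1*6582) + 12247/(-2548) = -43496/(-11582 - 6582) + 12247*(-1/2548) = -43496/(-18164) - 12247/2548 = -43496*(-1/18164) - 12247/2548 = 10874/4541 - 12247/2548 = -27906675/11570468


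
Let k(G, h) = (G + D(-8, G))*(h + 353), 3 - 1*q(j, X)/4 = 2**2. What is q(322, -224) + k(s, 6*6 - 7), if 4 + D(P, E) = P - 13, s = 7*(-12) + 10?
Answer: -37822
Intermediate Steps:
q(j, X) = -4 (q(j, X) = 12 - 4*2**2 = 12 - 4*4 = 12 - 16 = -4)
s = -74 (s = -84 + 10 = -74)
D(P, E) = -17 + P (D(P, E) = -4 + (P - 13) = -4 + (-13 + P) = -17 + P)
k(G, h) = (-25 + G)*(353 + h) (k(G, h) = (G + (-17 - 8))*(h + 353) = (G - 25)*(353 + h) = (-25 + G)*(353 + h))
q(322, -224) + k(s, 6*6 - 7) = -4 + (-8825 - 25*(6*6 - 7) + 353*(-74) - 74*(6*6 - 7)) = -4 + (-8825 - 25*(36 - 7) - 26122 - 74*(36 - 7)) = -4 + (-8825 - 25*29 - 26122 - 74*29) = -4 + (-8825 - 725 - 26122 - 2146) = -4 - 37818 = -37822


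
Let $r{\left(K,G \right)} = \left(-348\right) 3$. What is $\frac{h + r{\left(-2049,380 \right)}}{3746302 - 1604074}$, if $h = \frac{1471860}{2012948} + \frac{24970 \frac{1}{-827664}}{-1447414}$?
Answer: $- \frac{8499314517785857067}{17452328178004630916544} \approx -0.000487$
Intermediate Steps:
$r{\left(K,G \right)} = -1044$
$h = \frac{5956918231613845}{8146811720323248}$ ($h = 1471860 \cdot \frac{1}{2012948} + 24970 \left(- \frac{1}{827664}\right) \left(- \frac{1}{1447414}\right) = \frac{9945}{13601} - - \frac{12485}{598986230448} = \frac{9945}{13601} + \frac{12485}{598986230448} = \frac{5956918231613845}{8146811720323248} \approx 0.7312$)
$\frac{h + r{\left(-2049,380 \right)}}{3746302 - 1604074} = \frac{\frac{5956918231613845}{8146811720323248} - 1044}{3746302 - 1604074} = - \frac{8499314517785857067}{8146811720323248 \cdot 2142228} = \left(- \frac{8499314517785857067}{8146811720323248}\right) \frac{1}{2142228} = - \frac{8499314517785857067}{17452328178004630916544}$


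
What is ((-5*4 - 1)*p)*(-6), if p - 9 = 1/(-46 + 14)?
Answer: 18081/16 ≈ 1130.1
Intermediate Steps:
p = 287/32 (p = 9 + 1/(-46 + 14) = 9 + 1/(-32) = 9 - 1/32 = 287/32 ≈ 8.9688)
((-5*4 - 1)*p)*(-6) = ((-5*4 - 1)*(287/32))*(-6) = ((-20 - 1)*(287/32))*(-6) = -21*287/32*(-6) = -6027/32*(-6) = 18081/16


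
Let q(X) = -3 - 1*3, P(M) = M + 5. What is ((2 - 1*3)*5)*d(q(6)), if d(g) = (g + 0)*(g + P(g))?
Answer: -210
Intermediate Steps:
P(M) = 5 + M
q(X) = -6 (q(X) = -3 - 3 = -6)
d(g) = g*(5 + 2*g) (d(g) = (g + 0)*(g + (5 + g)) = g*(5 + 2*g))
((2 - 1*3)*5)*d(q(6)) = ((2 - 1*3)*5)*(-6*(5 + 2*(-6))) = ((2 - 3)*5)*(-6*(5 - 12)) = (-1*5)*(-6*(-7)) = -5*42 = -210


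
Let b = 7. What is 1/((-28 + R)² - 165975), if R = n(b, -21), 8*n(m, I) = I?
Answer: -64/10562375 ≈ -6.0592e-6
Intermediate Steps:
n(m, I) = I/8
R = -21/8 (R = (⅛)*(-21) = -21/8 ≈ -2.6250)
1/((-28 + R)² - 165975) = 1/((-28 - 21/8)² - 165975) = 1/((-245/8)² - 165975) = 1/(60025/64 - 165975) = 1/(-10562375/64) = -64/10562375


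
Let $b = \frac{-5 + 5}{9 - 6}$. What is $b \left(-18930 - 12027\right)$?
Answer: $0$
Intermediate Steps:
$b = 0$ ($b = \frac{0}{3} = 0 \cdot \frac{1}{3} = 0$)
$b \left(-18930 - 12027\right) = 0 \left(-18930 - 12027\right) = 0 \left(-30957\right) = 0$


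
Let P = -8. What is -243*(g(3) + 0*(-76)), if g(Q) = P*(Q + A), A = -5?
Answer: -3888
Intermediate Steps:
g(Q) = 40 - 8*Q (g(Q) = -8*(Q - 5) = -8*(-5 + Q) = 40 - 8*Q)
-243*(g(3) + 0*(-76)) = -243*((40 - 8*3) + 0*(-76)) = -243*((40 - 24) + 0) = -243*(16 + 0) = -243*16 = -3888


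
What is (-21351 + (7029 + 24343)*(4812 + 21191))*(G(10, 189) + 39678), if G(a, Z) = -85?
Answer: 32297782480645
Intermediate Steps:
(-21351 + (7029 + 24343)*(4812 + 21191))*(G(10, 189) + 39678) = (-21351 + (7029 + 24343)*(4812 + 21191))*(-85 + 39678) = (-21351 + 31372*26003)*39593 = (-21351 + 815766116)*39593 = 815744765*39593 = 32297782480645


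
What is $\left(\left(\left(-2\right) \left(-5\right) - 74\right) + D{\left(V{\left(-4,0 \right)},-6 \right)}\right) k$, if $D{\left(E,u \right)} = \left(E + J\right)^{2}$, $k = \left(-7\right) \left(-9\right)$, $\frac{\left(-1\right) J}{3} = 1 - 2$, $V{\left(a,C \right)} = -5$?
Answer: $-3780$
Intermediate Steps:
$J = 3$ ($J = - 3 \left(1 - 2\right) = \left(-3\right) \left(-1\right) = 3$)
$k = 63$
$D{\left(E,u \right)} = \left(3 + E\right)^{2}$ ($D{\left(E,u \right)} = \left(E + 3\right)^{2} = \left(3 + E\right)^{2}$)
$\left(\left(\left(-2\right) \left(-5\right) - 74\right) + D{\left(V{\left(-4,0 \right)},-6 \right)}\right) k = \left(\left(\left(-2\right) \left(-5\right) - 74\right) + \left(3 - 5\right)^{2}\right) 63 = \left(\left(10 - 74\right) + \left(-2\right)^{2}\right) 63 = \left(-64 + 4\right) 63 = \left(-60\right) 63 = -3780$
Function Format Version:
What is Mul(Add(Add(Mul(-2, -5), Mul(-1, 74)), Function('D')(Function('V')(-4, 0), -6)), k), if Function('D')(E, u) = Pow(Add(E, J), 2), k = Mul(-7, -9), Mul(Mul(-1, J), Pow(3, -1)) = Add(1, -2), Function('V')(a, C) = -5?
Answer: -3780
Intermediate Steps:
J = 3 (J = Mul(-3, Add(1, -2)) = Mul(-3, -1) = 3)
k = 63
Function('D')(E, u) = Pow(Add(3, E), 2) (Function('D')(E, u) = Pow(Add(E, 3), 2) = Pow(Add(3, E), 2))
Mul(Add(Add(Mul(-2, -5), Mul(-1, 74)), Function('D')(Function('V')(-4, 0), -6)), k) = Mul(Add(Add(Mul(-2, -5), Mul(-1, 74)), Pow(Add(3, -5), 2)), 63) = Mul(Add(Add(10, -74), Pow(-2, 2)), 63) = Mul(Add(-64, 4), 63) = Mul(-60, 63) = -3780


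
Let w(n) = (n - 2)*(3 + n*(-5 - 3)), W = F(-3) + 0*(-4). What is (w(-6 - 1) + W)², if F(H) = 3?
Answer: 278784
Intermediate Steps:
W = 3 (W = 3 + 0*(-4) = 3 + 0 = 3)
w(n) = (-2 + n)*(3 - 8*n) (w(n) = (-2 + n)*(3 + n*(-8)) = (-2 + n)*(3 - 8*n))
(w(-6 - 1) + W)² = ((-6 - 8*(-6 - 1)² + 19*(-6 - 1)) + 3)² = ((-6 - 8*(-7)² + 19*(-7)) + 3)² = ((-6 - 8*49 - 133) + 3)² = ((-6 - 392 - 133) + 3)² = (-531 + 3)² = (-528)² = 278784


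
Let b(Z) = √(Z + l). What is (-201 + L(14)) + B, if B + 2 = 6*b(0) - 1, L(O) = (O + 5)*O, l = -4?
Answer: 62 + 12*I ≈ 62.0 + 12.0*I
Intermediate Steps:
b(Z) = √(-4 + Z) (b(Z) = √(Z - 4) = √(-4 + Z))
L(O) = O*(5 + O) (L(O) = (5 + O)*O = O*(5 + O))
B = -3 + 12*I (B = -2 + (6*√(-4 + 0) - 1) = -2 + (6*√(-4) - 1) = -2 + (6*(2*I) - 1) = -2 + (12*I - 1) = -2 + (-1 + 12*I) = -3 + 12*I ≈ -3.0 + 12.0*I)
(-201 + L(14)) + B = (-201 + 14*(5 + 14)) + (-3 + 12*I) = (-201 + 14*19) + (-3 + 12*I) = (-201 + 266) + (-3 + 12*I) = 65 + (-3 + 12*I) = 62 + 12*I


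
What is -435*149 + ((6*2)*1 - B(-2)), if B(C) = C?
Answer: -64801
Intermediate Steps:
-435*149 + ((6*2)*1 - B(-2)) = -435*149 + ((6*2)*1 - 1*(-2)) = -64815 + (12*1 + 2) = -64815 + (12 + 2) = -64815 + 14 = -64801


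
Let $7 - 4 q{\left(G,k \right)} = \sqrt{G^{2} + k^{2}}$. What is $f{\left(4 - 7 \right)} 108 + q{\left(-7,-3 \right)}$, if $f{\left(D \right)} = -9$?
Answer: $- \frac{3881}{4} - \frac{\sqrt{58}}{4} \approx -972.15$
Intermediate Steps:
$q{\left(G,k \right)} = \frac{7}{4} - \frac{\sqrt{G^{2} + k^{2}}}{4}$
$f{\left(4 - 7 \right)} 108 + q{\left(-7,-3 \right)} = \left(-9\right) 108 + \left(\frac{7}{4} - \frac{\sqrt{\left(-7\right)^{2} + \left(-3\right)^{2}}}{4}\right) = -972 + \left(\frac{7}{4} - \frac{\sqrt{49 + 9}}{4}\right) = -972 + \left(\frac{7}{4} - \frac{\sqrt{58}}{4}\right) = - \frac{3881}{4} - \frac{\sqrt{58}}{4}$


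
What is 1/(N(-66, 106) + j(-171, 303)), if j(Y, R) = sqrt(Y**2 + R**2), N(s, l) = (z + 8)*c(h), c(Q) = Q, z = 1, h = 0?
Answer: sqrt(538)/8070 ≈ 0.0028742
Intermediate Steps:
N(s, l) = 0 (N(s, l) = (1 + 8)*0 = 9*0 = 0)
j(Y, R) = sqrt(R**2 + Y**2)
1/(N(-66, 106) + j(-171, 303)) = 1/(0 + sqrt(303**2 + (-171)**2)) = 1/(0 + sqrt(91809 + 29241)) = 1/(0 + sqrt(121050)) = 1/(0 + 15*sqrt(538)) = 1/(15*sqrt(538)) = sqrt(538)/8070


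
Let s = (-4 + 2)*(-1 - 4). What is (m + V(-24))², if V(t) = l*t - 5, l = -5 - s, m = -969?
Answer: 376996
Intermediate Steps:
s = 10 (s = -2*(-5) = 10)
l = -15 (l = -5 - 1*10 = -5 - 10 = -15)
V(t) = -5 - 15*t (V(t) = -15*t - 5 = -5 - 15*t)
(m + V(-24))² = (-969 + (-5 - 15*(-24)))² = (-969 + (-5 + 360))² = (-969 + 355)² = (-614)² = 376996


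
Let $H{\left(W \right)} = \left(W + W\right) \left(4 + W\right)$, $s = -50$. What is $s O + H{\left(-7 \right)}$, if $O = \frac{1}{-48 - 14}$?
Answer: $\frac{1327}{31} \approx 42.806$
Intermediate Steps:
$H{\left(W \right)} = 2 W \left(4 + W\right)$
$O = - \frac{1}{62}$ ($O = \frac{1}{-62} = - \frac{1}{62} \approx -0.016129$)
$s O + H{\left(-7 \right)} = \left(-50\right) \left(- \frac{1}{62}\right) + 2 \left(-7\right) \left(4 - 7\right) = \frac{25}{31} + 2 \left(-7\right) \left(-3\right) = \frac{25}{31} + 42 = \frac{1327}{31}$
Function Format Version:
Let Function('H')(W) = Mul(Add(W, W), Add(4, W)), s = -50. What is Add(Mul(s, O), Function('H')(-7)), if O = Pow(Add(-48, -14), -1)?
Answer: Rational(1327, 31) ≈ 42.806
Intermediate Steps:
Function('H')(W) = Mul(2, W, Add(4, W)) (Function('H')(W) = Mul(Mul(2, W), Add(4, W)) = Mul(2, W, Add(4, W)))
O = Rational(-1, 62) (O = Pow(-62, -1) = Rational(-1, 62) ≈ -0.016129)
Add(Mul(s, O), Function('H')(-7)) = Add(Mul(-50, Rational(-1, 62)), Mul(2, -7, Add(4, -7))) = Add(Rational(25, 31), Mul(2, -7, -3)) = Add(Rational(25, 31), 42) = Rational(1327, 31)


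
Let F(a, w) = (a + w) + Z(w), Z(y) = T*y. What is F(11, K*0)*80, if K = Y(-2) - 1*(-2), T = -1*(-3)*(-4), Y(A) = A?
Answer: 880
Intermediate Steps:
T = -12 (T = 3*(-4) = -12)
Z(y) = -12*y
K = 0 (K = -2 - 1*(-2) = -2 + 2 = 0)
F(a, w) = a - 11*w (F(a, w) = (a + w) - 12*w = a - 11*w)
F(11, K*0)*80 = (11 - 0*0)*80 = (11 - 11*0)*80 = (11 + 0)*80 = 11*80 = 880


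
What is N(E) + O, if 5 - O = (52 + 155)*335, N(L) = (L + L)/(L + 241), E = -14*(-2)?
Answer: -18652404/269 ≈ -69340.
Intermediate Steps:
E = 28
N(L) = 2*L/(241 + L) (N(L) = (2*L)/(241 + L) = 2*L/(241 + L))
O = -69340 (O = 5 - (52 + 155)*335 = 5 - 207*335 = 5 - 1*69345 = 5 - 69345 = -69340)
N(E) + O = 2*28/(241 + 28) - 69340 = 2*28/269 - 69340 = 2*28*(1/269) - 69340 = 56/269 - 69340 = -18652404/269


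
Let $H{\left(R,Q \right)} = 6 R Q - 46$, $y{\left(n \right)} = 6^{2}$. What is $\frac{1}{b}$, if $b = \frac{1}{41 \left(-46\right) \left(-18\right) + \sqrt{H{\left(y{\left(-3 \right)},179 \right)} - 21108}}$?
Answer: $33948 + \sqrt{17510} \approx 34080.0$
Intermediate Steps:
$y{\left(n \right)} = 36$
$H{\left(R,Q \right)} = -46 + 6 Q R$ ($H{\left(R,Q \right)} = 6 Q R - 46 = -46 + 6 Q R$)
$b = \frac{1}{33948 + \sqrt{17510}}$ ($b = \frac{1}{41 \left(-46\right) \left(-18\right) + \sqrt{\left(-46 + 6 \cdot 179 \cdot 36\right) - 21108}} = \frac{1}{\left(-1886\right) \left(-18\right) + \sqrt{\left(-46 + 38664\right) - 21108}} = \frac{1}{33948 + \sqrt{38618 - 21108}} = \frac{1}{33948 + \sqrt{17510}} \approx 2.9342 \cdot 10^{-5}$)
$\frac{1}{b} = \frac{1}{\frac{16974}{576224597} - \frac{\sqrt{17510}}{1152449194}}$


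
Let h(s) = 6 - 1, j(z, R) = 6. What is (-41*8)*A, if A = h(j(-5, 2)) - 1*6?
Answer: 328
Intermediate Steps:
h(s) = 5
A = -1 (A = 5 - 1*6 = 5 - 6 = -1)
(-41*8)*A = -41*8*(-1) = -328*(-1) = 328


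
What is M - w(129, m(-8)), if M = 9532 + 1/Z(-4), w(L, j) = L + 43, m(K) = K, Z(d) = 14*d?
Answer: 524159/56 ≈ 9360.0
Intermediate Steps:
w(L, j) = 43 + L
M = 533791/56 (M = 9532 + 1/(14*(-4)) = 9532 + 1/(-56) = 9532 - 1/56 = 533791/56 ≈ 9532.0)
M - w(129, m(-8)) = 533791/56 - (43 + 129) = 533791/56 - 1*172 = 533791/56 - 172 = 524159/56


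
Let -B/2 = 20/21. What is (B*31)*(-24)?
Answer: 9920/7 ≈ 1417.1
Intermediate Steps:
B = -40/21 ≈ -1.9048
(B*31)*(-24) = -40/21*31*(-24) = -1240/21*(-24) = 9920/7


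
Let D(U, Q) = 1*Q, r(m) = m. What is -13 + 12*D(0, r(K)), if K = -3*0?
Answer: -13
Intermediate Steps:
K = 0
D(U, Q) = Q
-13 + 12*D(0, r(K)) = -13 + 12*0 = -13 + 0 = -13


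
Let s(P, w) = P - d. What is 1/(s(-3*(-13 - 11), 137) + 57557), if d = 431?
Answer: 1/57198 ≈ 1.7483e-5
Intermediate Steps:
s(P, w) = -431 + P (s(P, w) = P - 1*431 = P - 431 = -431 + P)
1/(s(-3*(-13 - 11), 137) + 57557) = 1/((-431 - 3*(-13 - 11)) + 57557) = 1/((-431 - 3*(-24)) + 57557) = 1/((-431 + 72) + 57557) = 1/(-359 + 57557) = 1/57198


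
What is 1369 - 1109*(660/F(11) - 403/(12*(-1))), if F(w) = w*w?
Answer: -5533969/132 ≈ -41924.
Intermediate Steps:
F(w) = w**2
1369 - 1109*(660/F(11) - 403/(12*(-1))) = 1369 - 1109*(660/(11**2) - 403/(12*(-1))) = 1369 - 1109*(660/121 - 403/(-12)) = 1369 - 1109*(660*(1/121) - 403*(-1/12)) = 1369 - 1109*(60/11 + 403/12) = 1369 - 1109*5153/132 = 1369 - 5714677/132 = -5533969/132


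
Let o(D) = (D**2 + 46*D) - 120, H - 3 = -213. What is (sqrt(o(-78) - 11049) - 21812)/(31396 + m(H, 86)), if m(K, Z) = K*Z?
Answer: -5453/3334 + 7*I*sqrt(177)/13336 ≈ -1.6356 + 0.0069833*I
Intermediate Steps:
H = -210 (H = 3 - 213 = -210)
o(D) = -120 + D**2 + 46*D
(sqrt(o(-78) - 11049) - 21812)/(31396 + m(H, 86)) = (sqrt((-120 + (-78)**2 + 46*(-78)) - 11049) - 21812)/(31396 - 210*86) = (sqrt((-120 + 6084 - 3588) - 11049) - 21812)/(31396 - 18060) = (sqrt(2376 - 11049) - 21812)/13336 = (sqrt(-8673) - 21812)*(1/13336) = (7*I*sqrt(177) - 21812)*(1/13336) = (-21812 + 7*I*sqrt(177))*(1/13336) = -5453/3334 + 7*I*sqrt(177)/13336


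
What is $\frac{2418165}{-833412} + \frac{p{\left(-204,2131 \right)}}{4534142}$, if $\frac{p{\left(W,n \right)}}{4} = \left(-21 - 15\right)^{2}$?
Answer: $- \frac{1826663846937}{629801392084} \approx -2.9004$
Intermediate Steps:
$p{\left(W,n \right)} = 5184$ ($p{\left(W,n \right)} = 4 \left(-21 - 15\right)^{2} = 4 \left(-36\right)^{2} = 4 \cdot 1296 = 5184$)
$\frac{2418165}{-833412} + \frac{p{\left(-204,2131 \right)}}{4534142} = \frac{2418165}{-833412} + \frac{5184}{4534142} = 2418165 \left(- \frac{1}{833412}\right) + 5184 \cdot \frac{1}{4534142} = - \frac{806055}{277804} + \frac{2592}{2267071} = - \frac{1826663846937}{629801392084}$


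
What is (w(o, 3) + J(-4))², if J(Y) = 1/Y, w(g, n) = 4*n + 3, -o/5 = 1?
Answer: 3481/16 ≈ 217.56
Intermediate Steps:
o = -5 (o = -5*1 = -5)
w(g, n) = 3 + 4*n
(w(o, 3) + J(-4))² = ((3 + 4*3) + 1/(-4))² = ((3 + 12) - ¼)² = (15 - ¼)² = (59/4)² = 3481/16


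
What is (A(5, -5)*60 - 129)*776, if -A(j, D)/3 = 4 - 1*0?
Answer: -658824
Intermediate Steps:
A(j, D) = -12 (A(j, D) = -3*(4 - 1*0) = -3*(4 + 0) = -3*4 = -12)
(A(5, -5)*60 - 129)*776 = (-12*60 - 129)*776 = (-720 - 129)*776 = -849*776 = -658824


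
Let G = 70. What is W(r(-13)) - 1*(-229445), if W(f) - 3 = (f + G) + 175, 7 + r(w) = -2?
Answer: 229684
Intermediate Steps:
r(w) = -9 (r(w) = -7 - 2 = -9)
W(f) = 248 + f (W(f) = 3 + ((f + 70) + 175) = 3 + ((70 + f) + 175) = 3 + (245 + f) = 248 + f)
W(r(-13)) - 1*(-229445) = (248 - 9) - 1*(-229445) = 239 + 229445 = 229684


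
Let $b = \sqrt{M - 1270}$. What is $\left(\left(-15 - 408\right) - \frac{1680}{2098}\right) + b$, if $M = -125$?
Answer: $- \frac{444567}{1049} + 3 i \sqrt{155} \approx -423.8 + 37.35 i$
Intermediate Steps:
$b = 3 i \sqrt{155}$ ($b = \sqrt{-125 - 1270} = \sqrt{-1395} = 3 i \sqrt{155} \approx 37.35 i$)
$\left(\left(-15 - 408\right) - \frac{1680}{2098}\right) + b = \left(\left(-15 - 408\right) - \frac{1680}{2098}\right) + 3 i \sqrt{155} = \left(\left(-15 - 408\right) - \frac{840}{1049}\right) + 3 i \sqrt{155} = \left(-423 - \frac{840}{1049}\right) + 3 i \sqrt{155} = - \frac{444567}{1049} + 3 i \sqrt{155}$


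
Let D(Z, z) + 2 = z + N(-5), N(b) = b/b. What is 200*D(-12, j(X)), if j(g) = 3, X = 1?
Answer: 400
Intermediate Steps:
N(b) = 1
D(Z, z) = -1 + z (D(Z, z) = -2 + (z + 1) = -2 + (1 + z) = -1 + z)
200*D(-12, j(X)) = 200*(-1 + 3) = 200*2 = 400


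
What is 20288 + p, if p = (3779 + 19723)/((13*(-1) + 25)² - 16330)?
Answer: 164179033/8093 ≈ 20287.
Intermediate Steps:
p = -11751/8093 (p = 23502/((-13 + 25)² - 16330) = 23502/(12² - 16330) = 23502/(144 - 16330) = 23502/(-16186) = 23502*(-1/16186) = -11751/8093 ≈ -1.4520)
20288 + p = 20288 - 11751/8093 = 164179033/8093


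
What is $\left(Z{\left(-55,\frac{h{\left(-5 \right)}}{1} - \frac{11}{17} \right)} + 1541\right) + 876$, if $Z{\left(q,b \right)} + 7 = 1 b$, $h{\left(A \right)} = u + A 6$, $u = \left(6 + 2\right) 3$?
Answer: $\frac{40857}{17} \approx 2403.4$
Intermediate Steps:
$u = 24$ ($u = 8 \cdot 3 = 24$)
$h{\left(A \right)} = 24 + 6 A$ ($h{\left(A \right)} = 24 + A 6 = 24 + 6 A$)
$Z{\left(q,b \right)} = -7 + b$ ($Z{\left(q,b \right)} = -7 + 1 b = -7 + b$)
$\left(Z{\left(-55,\frac{h{\left(-5 \right)}}{1} - \frac{11}{17} \right)} + 1541\right) + 876 = \left(\left(-7 + \left(\frac{24 + 6 \left(-5\right)}{1} - \frac{11}{17}\right)\right) + 1541\right) + 876 = \left(\left(-7 + \left(\left(24 - 30\right) 1 - \frac{11}{17}\right)\right) + 1541\right) + 876 = \left(\left(-7 - \frac{113}{17}\right) + 1541\right) + 876 = \left(- \frac{232}{17} + 1541\right) + 876 = \frac{25965}{17} + 876 = \frac{40857}{17}$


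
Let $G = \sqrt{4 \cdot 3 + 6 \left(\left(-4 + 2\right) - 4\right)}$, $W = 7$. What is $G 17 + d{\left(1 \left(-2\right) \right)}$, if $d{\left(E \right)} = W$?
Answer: $7 + 34 i \sqrt{6} \approx 7.0 + 83.283 i$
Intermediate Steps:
$d{\left(E \right)} = 7$
$G = 2 i \sqrt{6}$ ($G = \sqrt{12 + 6 \left(-2 - 4\right)} = \sqrt{12 + 6 \left(-6\right)} = \sqrt{12 - 36} = \sqrt{-24} = 2 i \sqrt{6} \approx 4.899 i$)
$G 17 + d{\left(1 \left(-2\right) \right)} = 2 i \sqrt{6} \cdot 17 + 7 = 34 i \sqrt{6} + 7 = 7 + 34 i \sqrt{6}$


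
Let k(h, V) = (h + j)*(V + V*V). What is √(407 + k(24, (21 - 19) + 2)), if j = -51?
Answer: I*√133 ≈ 11.533*I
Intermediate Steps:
k(h, V) = (-51 + h)*(V + V²) (k(h, V) = (h - 51)*(V + V*V) = (-51 + h)*(V + V²))
√(407 + k(24, (21 - 19) + 2)) = √(407 + ((21 - 19) + 2)*(-51 + 24 - 51*((21 - 19) + 2) + ((21 - 19) + 2)*24)) = √(407 + (2 + 2)*(-51 + 24 - 51*(2 + 2) + (2 + 2)*24)) = √(407 + 4*(-51 + 24 - 51*4 + 4*24)) = √(407 + 4*(-51 + 24 - 204 + 96)) = √(407 + 4*(-135)) = √(407 - 540) = √(-133) = I*√133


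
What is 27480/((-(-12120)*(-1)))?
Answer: -229/101 ≈ -2.2673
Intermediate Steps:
27480/((-(-12120)*(-1))) = 27480/((-4040*3)) = 27480/(-12120) = 27480*(-1/12120) = -229/101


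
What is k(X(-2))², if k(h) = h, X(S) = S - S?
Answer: 0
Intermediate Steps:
X(S) = 0
k(X(-2))² = 0² = 0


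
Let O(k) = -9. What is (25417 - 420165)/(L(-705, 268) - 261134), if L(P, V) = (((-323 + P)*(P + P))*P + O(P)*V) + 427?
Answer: 394748/1022146519 ≈ 0.00038620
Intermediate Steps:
L(P, V) = 427 - 9*V + 2*P**2*(-323 + P) (L(P, V) = (((-323 + P)*(P + P))*P - 9*V) + 427 = (((-323 + P)*(2*P))*P - 9*V) + 427 = ((2*P*(-323 + P))*P - 9*V) + 427 = (2*P**2*(-323 + P) - 9*V) + 427 = (-9*V + 2*P**2*(-323 + P)) + 427 = 427 - 9*V + 2*P**2*(-323 + P))
(25417 - 420165)/(L(-705, 268) - 261134) = (25417 - 420165)/((427 - 646*(-705)**2 - 9*268 + 2*(-705)**3) - 261134) = -394748/((427 - 646*497025 - 2412 + 2*(-350402625)) - 261134) = -394748/((427 - 321078150 - 2412 - 700805250) - 261134) = -394748/(-1021885385 - 261134) = -394748/(-1022146519) = -394748*(-1/1022146519) = 394748/1022146519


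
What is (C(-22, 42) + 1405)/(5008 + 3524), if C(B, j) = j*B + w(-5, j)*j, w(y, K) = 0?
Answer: 481/8532 ≈ 0.056376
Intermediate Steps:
C(B, j) = B*j (C(B, j) = j*B + 0*j = B*j + 0 = B*j)
(C(-22, 42) + 1405)/(5008 + 3524) = (-22*42 + 1405)/(5008 + 3524) = (-924 + 1405)/8532 = 481*(1/8532) = 481/8532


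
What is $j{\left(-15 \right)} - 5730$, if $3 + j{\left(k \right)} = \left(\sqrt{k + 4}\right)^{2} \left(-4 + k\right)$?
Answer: $-5524$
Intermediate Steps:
$j{\left(k \right)} = -3 + \left(-4 + k\right) \left(4 + k\right)$ ($j{\left(k \right)} = -3 + \left(\sqrt{k + 4}\right)^{2} \left(-4 + k\right) = -3 + \left(\sqrt{4 + k}\right)^{2} \left(-4 + k\right) = -3 + \left(4 + k\right) \left(-4 + k\right) = -3 + \left(-4 + k\right) \left(4 + k\right)$)
$j{\left(-15 \right)} - 5730 = \left(-19 + \left(-15\right)^{2}\right) - 5730 = \left(-19 + 225\right) - 5730 = 206 - 5730 = -5524$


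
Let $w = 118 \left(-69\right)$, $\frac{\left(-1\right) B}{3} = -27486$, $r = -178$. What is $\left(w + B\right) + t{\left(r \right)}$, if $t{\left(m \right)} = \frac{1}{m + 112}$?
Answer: $\frac{4904855}{66} \approx 74316.0$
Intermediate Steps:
$B = 82458$ ($B = \left(-3\right) \left(-27486\right) = 82458$)
$w = -8142$
$t{\left(m \right)} = \frac{1}{112 + m}$
$\left(w + B\right) + t{\left(r \right)} = \left(-8142 + 82458\right) + \frac{1}{112 - 178} = 74316 + \frac{1}{-66} = 74316 - \frac{1}{66} = \frac{4904855}{66}$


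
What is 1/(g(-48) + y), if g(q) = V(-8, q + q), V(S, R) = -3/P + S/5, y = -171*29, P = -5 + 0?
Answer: -1/4960 ≈ -0.00020161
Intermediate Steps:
P = -5
y = -4959
V(S, R) = ⅗ + S/5 (V(S, R) = -3/(-5) + S/5 = -3*(-⅕) + S*(⅕) = ⅗ + S/5)
g(q) = -1 (g(q) = ⅗ + (⅕)*(-8) = ⅗ - 8/5 = -1)
1/(g(-48) + y) = 1/(-1 - 4959) = 1/(-4960) = -1/4960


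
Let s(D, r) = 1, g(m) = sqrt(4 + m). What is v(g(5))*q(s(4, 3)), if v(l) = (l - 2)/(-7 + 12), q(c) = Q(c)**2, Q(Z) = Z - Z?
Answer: 0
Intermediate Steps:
Q(Z) = 0
q(c) = 0 (q(c) = 0**2 = 0)
v(l) = -2/5 + l/5 (v(l) = (-2 + l)/5 = (-2 + l)*(1/5) = -2/5 + l/5)
v(g(5))*q(s(4, 3)) = (-2/5 + sqrt(4 + 5)/5)*0 = (-2/5 + sqrt(9)/5)*0 = (-2/5 + (1/5)*3)*0 = (-2/5 + 3/5)*0 = (1/5)*0 = 0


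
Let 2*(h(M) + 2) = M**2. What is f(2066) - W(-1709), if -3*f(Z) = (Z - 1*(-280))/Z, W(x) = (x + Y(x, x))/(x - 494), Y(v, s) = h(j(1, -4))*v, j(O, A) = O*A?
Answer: -13219152/2275699 ≈ -5.8088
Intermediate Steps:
j(O, A) = A*O
h(M) = -2 + M**2/2
Y(v, s) = 6*v (Y(v, s) = (-2 + (-4*1)**2/2)*v = (-2 + (1/2)*(-4)**2)*v = (-2 + (1/2)*16)*v = (-2 + 8)*v = 6*v)
W(x) = 7*x/(-494 + x) (W(x) = (x + 6*x)/(x - 494) = (7*x)/(-494 + x) = 7*x/(-494 + x))
f(Z) = -(280 + Z)/(3*Z) (f(Z) = -(Z - 1*(-280))/(3*Z) = -(Z + 280)/(3*Z) = -(280 + Z)/(3*Z))
f(2066) - W(-1709) = (1/3)*(-280 - 1*2066)/2066 - 7*(-1709)/(-494 - 1709) = (1/3)*(1/2066)*(-280 - 2066) - 7*(-1709)/(-2203) = (1/3)*(1/2066)*(-2346) - 7*(-1709)*(-1)/2203 = -391/1033 - 1*11963/2203 = -391/1033 - 11963/2203 = -13219152/2275699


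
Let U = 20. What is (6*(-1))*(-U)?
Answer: 120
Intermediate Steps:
(6*(-1))*(-U) = (6*(-1))*(-1*20) = -6*(-20) = 120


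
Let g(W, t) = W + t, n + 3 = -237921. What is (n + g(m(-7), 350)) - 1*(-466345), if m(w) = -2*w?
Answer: 228785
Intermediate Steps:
n = -237924 (n = -3 - 237921 = -237924)
(n + g(m(-7), 350)) - 1*(-466345) = (-237924 + (-2*(-7) + 350)) - 1*(-466345) = (-237924 + (14 + 350)) + 466345 = (-237924 + 364) + 466345 = -237560 + 466345 = 228785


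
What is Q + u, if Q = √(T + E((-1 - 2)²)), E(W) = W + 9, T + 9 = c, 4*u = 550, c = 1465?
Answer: 275/2 + √1474 ≈ 175.89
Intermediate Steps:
u = 275/2 (u = (¼)*550 = 275/2 ≈ 137.50)
T = 1456 (T = -9 + 1465 = 1456)
E(W) = 9 + W
Q = √1474 (Q = √(1456 + (9 + (-1 - 2)²)) = √(1456 + (9 + (-3)²)) = √(1456 + (9 + 9)) = √(1456 + 18) = √1474 ≈ 38.393)
Q + u = √1474 + 275/2 = 275/2 + √1474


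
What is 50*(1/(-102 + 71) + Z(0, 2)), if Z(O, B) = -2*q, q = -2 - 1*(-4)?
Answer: -6250/31 ≈ -201.61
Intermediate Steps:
q = 2 (q = -2 + 4 = 2)
Z(O, B) = -4 (Z(O, B) = -2*2 = -4)
50*(1/(-102 + 71) + Z(0, 2)) = 50*(1/(-102 + 71) - 4) = 50*(1/(-31) - 4) = 50*(-1/31 - 4) = 50*(-125/31) = -6250/31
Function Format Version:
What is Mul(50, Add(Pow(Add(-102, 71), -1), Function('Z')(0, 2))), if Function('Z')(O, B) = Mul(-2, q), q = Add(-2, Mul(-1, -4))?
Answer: Rational(-6250, 31) ≈ -201.61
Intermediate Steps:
q = 2 (q = Add(-2, 4) = 2)
Function('Z')(O, B) = -4 (Function('Z')(O, B) = Mul(-2, 2) = -4)
Mul(50, Add(Pow(Add(-102, 71), -1), Function('Z')(0, 2))) = Mul(50, Add(Pow(Add(-102, 71), -1), -4)) = Mul(50, Add(Pow(-31, -1), -4)) = Mul(50, Add(Rational(-1, 31), -4)) = Mul(50, Rational(-125, 31)) = Rational(-6250, 31)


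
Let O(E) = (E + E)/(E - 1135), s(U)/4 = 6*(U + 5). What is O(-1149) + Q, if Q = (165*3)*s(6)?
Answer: 149237709/1142 ≈ 1.3068e+5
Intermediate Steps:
s(U) = 120 + 24*U (s(U) = 4*(6*(U + 5)) = 4*(6*(5 + U)) = 4*(30 + 6*U) = 120 + 24*U)
Q = 130680 (Q = (165*3)*(120 + 24*6) = 495*(120 + 144) = 495*264 = 130680)
O(E) = 2*E/(-1135 + E) (O(E) = (2*E)/(-1135 + E) = 2*E/(-1135 + E))
O(-1149) + Q = 2*(-1149)/(-1135 - 1149) + 130680 = 2*(-1149)/(-2284) + 130680 = 2*(-1149)*(-1/2284) + 130680 = 1149/1142 + 130680 = 149237709/1142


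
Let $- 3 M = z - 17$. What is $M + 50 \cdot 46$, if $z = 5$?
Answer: $2304$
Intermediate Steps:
$M = 4$ ($M = - \frac{5 - 17}{3} = \left(- \frac{1}{3}\right) \left(-12\right) = 4$)
$M + 50 \cdot 46 = 4 + 50 \cdot 46 = 4 + 2300 = 2304$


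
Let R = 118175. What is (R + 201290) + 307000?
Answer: 626465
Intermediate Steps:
(R + 201290) + 307000 = (118175 + 201290) + 307000 = 319465 + 307000 = 626465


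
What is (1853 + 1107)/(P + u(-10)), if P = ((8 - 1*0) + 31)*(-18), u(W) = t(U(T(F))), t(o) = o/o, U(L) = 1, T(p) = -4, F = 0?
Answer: -2960/701 ≈ -4.2225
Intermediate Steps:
t(o) = 1
u(W) = 1
P = -702 (P = ((8 + 0) + 31)*(-18) = (8 + 31)*(-18) = 39*(-18) = -702)
(1853 + 1107)/(P + u(-10)) = (1853 + 1107)/(-702 + 1) = 2960/(-701) = 2960*(-1/701) = -2960/701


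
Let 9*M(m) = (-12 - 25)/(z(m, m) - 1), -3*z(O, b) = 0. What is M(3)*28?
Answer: 1036/9 ≈ 115.11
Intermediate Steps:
z(O, b) = 0 (z(O, b) = -1/3*0 = 0)
M(m) = 37/9 (M(m) = ((-12 - 25)/(0 - 1))/9 = (-37/(-1))/9 = (-37*(-1))/9 = (1/9)*37 = 37/9)
M(3)*28 = (37/9)*28 = 1036/9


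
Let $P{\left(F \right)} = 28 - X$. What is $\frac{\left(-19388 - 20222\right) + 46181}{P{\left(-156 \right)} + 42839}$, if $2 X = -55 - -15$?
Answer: $\frac{6571}{42887} \approx 0.15322$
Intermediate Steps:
$X = -20$ ($X = \frac{-55 - -15}{2} = \frac{-55 + 15}{2} = \frac{1}{2} \left(-40\right) = -20$)
$P{\left(F \right)} = 48$ ($P{\left(F \right)} = 28 - -20 = 28 + 20 = 48$)
$\frac{\left(-19388 - 20222\right) + 46181}{P{\left(-156 \right)} + 42839} = \frac{\left(-19388 - 20222\right) + 46181}{48 + 42839} = \frac{-39610 + 46181}{42887} = 6571 \cdot \frac{1}{42887} = \frac{6571}{42887}$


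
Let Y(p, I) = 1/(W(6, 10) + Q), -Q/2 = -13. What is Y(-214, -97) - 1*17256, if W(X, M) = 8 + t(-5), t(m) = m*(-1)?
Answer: -672983/39 ≈ -17256.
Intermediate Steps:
Q = 26 (Q = -2*(-13) = 26)
t(m) = -m
W(X, M) = 13 (W(X, M) = 8 - 1*(-5) = 8 + 5 = 13)
Y(p, I) = 1/39 (Y(p, I) = 1/(13 + 26) = 1/39)
Y(-214, -97) - 1*17256 = 1/39 - 1*17256 = 1/39 - 17256 = -672983/39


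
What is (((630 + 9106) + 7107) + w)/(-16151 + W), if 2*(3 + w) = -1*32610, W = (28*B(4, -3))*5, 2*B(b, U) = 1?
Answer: -535/16081 ≈ -0.033269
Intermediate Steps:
B(b, U) = ½ (B(b, U) = (½)*1 = ½)
W = 70 (W = (28*(½))*5 = 14*5 = 70)
w = -16308 (w = -3 + (-1*32610)/2 = -3 + (½)*(-32610) = -3 - 16305 = -16308)
(((630 + 9106) + 7107) + w)/(-16151 + W) = (((630 + 9106) + 7107) - 16308)/(-16151 + 70) = ((9736 + 7107) - 16308)/(-16081) = (16843 - 16308)*(-1/16081) = 535*(-1/16081) = -535/16081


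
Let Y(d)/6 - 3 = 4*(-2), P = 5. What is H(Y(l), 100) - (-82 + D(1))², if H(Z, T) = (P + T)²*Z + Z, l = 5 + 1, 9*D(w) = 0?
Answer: -337504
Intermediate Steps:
D(w) = 0 (D(w) = (⅑)*0 = 0)
l = 6
Y(d) = -30 (Y(d) = 18 + 6*(4*(-2)) = 18 + 6*(-8) = 18 - 48 = -30)
H(Z, T) = Z + Z*(5 + T)² (H(Z, T) = (5 + T)²*Z + Z = Z*(5 + T)² + Z = Z + Z*(5 + T)²)
H(Y(l), 100) - (-82 + D(1))² = -30*(1 + (5 + 100)²) - (-82 + 0)² = -30*(1 + 105²) - 1*(-82)² = -30*(1 + 11025) - 1*6724 = -30*11026 - 6724 = -330780 - 6724 = -337504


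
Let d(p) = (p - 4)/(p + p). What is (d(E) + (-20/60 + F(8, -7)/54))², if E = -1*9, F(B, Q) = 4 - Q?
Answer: 256/729 ≈ 0.35117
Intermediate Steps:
E = -9
d(p) = (-4 + p)/(2*p) (d(p) = (-4 + p)/((2*p)) = (-4 + p)*(1/(2*p)) = (-4 + p)/(2*p))
(d(E) + (-20/60 + F(8, -7)/54))² = ((½)*(-4 - 9)/(-9) + (-20/60 + (4 - 1*(-7))/54))² = ((½)*(-⅑)*(-13) + (-20*1/60 + (4 + 7)*(1/54)))² = (13/18 + (-⅓ + 11*(1/54)))² = (13/18 + (-⅓ + 11/54))² = (13/18 - 7/54)² = (16/27)² = 256/729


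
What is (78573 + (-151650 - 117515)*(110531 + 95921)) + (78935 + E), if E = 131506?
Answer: -55569363566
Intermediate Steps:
(78573 + (-151650 - 117515)*(110531 + 95921)) + (78935 + E) = (78573 + (-151650 - 117515)*(110531 + 95921)) + (78935 + 131506) = (78573 - 269165*206452) + 210441 = (78573 - 55569652580) + 210441 = -55569574007 + 210441 = -55569363566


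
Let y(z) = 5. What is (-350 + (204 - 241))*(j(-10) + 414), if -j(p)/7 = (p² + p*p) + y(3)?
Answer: 395127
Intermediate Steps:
j(p) = -35 - 14*p² (j(p) = -7*((p² + p*p) + 5) = -7*((p² + p²) + 5) = -7*(2*p² + 5) = -7*(5 + 2*p²) = -35 - 14*p²)
(-350 + (204 - 241))*(j(-10) + 414) = (-350 + (204 - 241))*((-35 - 14*(-10)²) + 414) = (-350 - 37)*((-35 - 14*100) + 414) = -387*((-35 - 1400) + 414) = -387*(-1435 + 414) = -387*(-1021) = 395127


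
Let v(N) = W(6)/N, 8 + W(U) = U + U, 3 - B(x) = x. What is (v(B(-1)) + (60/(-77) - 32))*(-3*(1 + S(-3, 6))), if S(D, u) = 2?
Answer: 22023/77 ≈ 286.01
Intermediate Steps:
B(x) = 3 - x
W(U) = -8 + 2*U (W(U) = -8 + (U + U) = -8 + 2*U)
v(N) = 4/N (v(N) = (-8 + 2*6)/N = (-8 + 12)/N = 4/N)
(v(B(-1)) + (60/(-77) - 32))*(-3*(1 + S(-3, 6))) = (4/(3 - 1*(-1)) + (60/(-77) - 32))*(-3*(1 + 2)) = (4/(3 + 1) + (60*(-1/77) - 32))*(-3*3) = (4/4 + (-60/77 - 32))*(-9) = (4*(1/4) - 2524/77)*(-9) = (1 - 2524/77)*(-9) = -2447/77*(-9) = 22023/77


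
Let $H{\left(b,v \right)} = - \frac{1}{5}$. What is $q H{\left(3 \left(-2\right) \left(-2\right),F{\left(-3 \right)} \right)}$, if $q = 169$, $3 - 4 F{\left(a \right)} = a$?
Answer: $- \frac{169}{5} \approx -33.8$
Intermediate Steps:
$F{\left(a \right)} = \frac{3}{4} - \frac{a}{4}$
$H{\left(b,v \right)} = - \frac{1}{5}$ ($H{\left(b,v \right)} = \left(-1\right) \frac{1}{5} = - \frac{1}{5}$)
$q H{\left(3 \left(-2\right) \left(-2\right),F{\left(-3 \right)} \right)} = 169 \left(- \frac{1}{5}\right) = - \frac{169}{5}$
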